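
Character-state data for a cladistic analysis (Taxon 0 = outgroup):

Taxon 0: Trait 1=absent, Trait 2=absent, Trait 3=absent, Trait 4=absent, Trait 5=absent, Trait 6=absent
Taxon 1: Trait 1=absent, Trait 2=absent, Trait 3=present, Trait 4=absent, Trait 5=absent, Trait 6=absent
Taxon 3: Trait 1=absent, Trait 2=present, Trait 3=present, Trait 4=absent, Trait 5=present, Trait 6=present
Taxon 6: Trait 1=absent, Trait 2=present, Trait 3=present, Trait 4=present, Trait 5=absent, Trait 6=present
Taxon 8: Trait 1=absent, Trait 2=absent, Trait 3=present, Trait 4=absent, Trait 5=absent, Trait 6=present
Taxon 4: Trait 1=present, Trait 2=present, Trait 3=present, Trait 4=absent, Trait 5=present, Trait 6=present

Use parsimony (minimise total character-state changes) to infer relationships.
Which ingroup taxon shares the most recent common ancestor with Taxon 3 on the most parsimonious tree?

Taxon 4

The outgroup has state 'absent' for every character, so 'present' is the derived state throughout.
Trait 1: derived state 'present' in Taxon 4 only — an autapomorphy, so it tells us nothing about relationships among taxa.
Only Taxon 3, Taxon 4, and Taxon 6 show the derived state 'present' for Trait 2, supporting them as a clade.
All ingroup taxa share the derived state 'present' for Trait 3; it defines the ingroup but does not resolve relationships within it.
Trait 4: derived state 'present' in Taxon 6 only — an autapomorphy, so it tells us nothing about relationships among taxa.
Trait 5 (derived state 'present') is shared by Taxon 3 and Taxon 4 — a synapomorphy uniting that clade.
Trait 6 (derived state 'present') is shared by Taxon 3, Taxon 4, Taxon 6, and Taxon 8 — a synapomorphy uniting that clade.
Most parsimonious ingroup topology: (Taxon 1,(((Taxon 3,Taxon 4),Taxon 6),Taxon 8)).
Taxon 3 and Taxon 4 form a cherry on this tree, so they are sister taxa.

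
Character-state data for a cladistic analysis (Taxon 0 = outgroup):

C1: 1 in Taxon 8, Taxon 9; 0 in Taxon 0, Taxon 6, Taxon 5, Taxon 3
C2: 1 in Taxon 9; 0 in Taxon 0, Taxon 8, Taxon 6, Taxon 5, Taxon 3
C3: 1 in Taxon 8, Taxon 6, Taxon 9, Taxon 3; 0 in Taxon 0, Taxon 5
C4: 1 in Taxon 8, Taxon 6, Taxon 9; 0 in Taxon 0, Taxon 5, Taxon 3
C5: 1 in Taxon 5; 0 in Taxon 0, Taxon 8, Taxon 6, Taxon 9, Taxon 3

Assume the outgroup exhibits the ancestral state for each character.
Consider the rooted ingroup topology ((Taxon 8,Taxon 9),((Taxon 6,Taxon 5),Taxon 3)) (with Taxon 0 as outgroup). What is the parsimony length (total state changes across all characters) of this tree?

7

Map each character onto ((Taxon 8,Taxon 9),((Taxon 6,Taxon 5),Taxon 3)) (rooted by Taxon 0) and count the minimum state changes it requires (Fitch parsimony):
C1: 1; C2: 1; C3: 2; C4: 2; C5: 1.
Total tree length = 7.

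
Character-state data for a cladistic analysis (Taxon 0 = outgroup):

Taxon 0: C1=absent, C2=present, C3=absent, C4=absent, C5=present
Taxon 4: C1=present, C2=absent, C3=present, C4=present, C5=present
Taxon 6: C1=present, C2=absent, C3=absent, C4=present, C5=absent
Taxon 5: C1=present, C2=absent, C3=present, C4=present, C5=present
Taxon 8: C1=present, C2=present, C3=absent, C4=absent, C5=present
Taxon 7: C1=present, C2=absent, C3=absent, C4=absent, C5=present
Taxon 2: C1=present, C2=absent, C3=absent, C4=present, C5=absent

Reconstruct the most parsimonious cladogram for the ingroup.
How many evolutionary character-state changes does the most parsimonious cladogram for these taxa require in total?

5

Character polarity is set by the outgroup: the derived state is whichever differs from the outgroup's state, so for C2, C5 the derived state is 'absent', and for the remaining characters it is 'present'.
All ingroup taxa share the derived state 'present' for C1; it defines the ingroup but does not resolve relationships within it.
Only Taxon 2, Taxon 4, Taxon 5, Taxon 6, and Taxon 7 show the derived state 'absent' for C2, supporting them as a clade.
C3: derived state 'present' in Taxon 4 and Taxon 5 only — synapomorphy for {Taxon 4, Taxon 5}.
Only Taxon 2, Taxon 4, Taxon 5, and Taxon 6 show the derived state 'present' for C4, supporting them as a clade.
C5: derived state 'absent' in Taxon 2 and Taxon 6 only — synapomorphy for {Taxon 2, Taxon 6}.
Most parsimonious ingroup topology: ((((Taxon 4,Taxon 5),(Taxon 6,Taxon 2)),Taxon 7),Taxon 8).
Changes per character on this tree: C1: 1; C2: 1; C3: 1; C4: 1; C5: 1.
Total = 5.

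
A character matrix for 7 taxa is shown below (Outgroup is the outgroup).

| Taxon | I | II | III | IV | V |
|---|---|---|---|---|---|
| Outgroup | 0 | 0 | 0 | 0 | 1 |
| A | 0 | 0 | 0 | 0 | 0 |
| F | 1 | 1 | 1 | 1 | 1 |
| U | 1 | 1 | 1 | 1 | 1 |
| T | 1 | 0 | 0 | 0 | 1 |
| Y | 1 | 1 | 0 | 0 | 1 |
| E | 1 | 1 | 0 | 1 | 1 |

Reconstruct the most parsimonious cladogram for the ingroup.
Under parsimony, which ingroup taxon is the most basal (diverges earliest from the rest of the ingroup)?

Character polarity is set by the outgroup: the derived state is whichever differs from the outgroup's state, so for V the derived state is '0', and for the remaining characters it is '1'.
I (derived state '1') is shared by E, F, T, U, and Y — a synapomorphy uniting that clade.
II: derived state '1' in E, F, U, and Y only — synapomorphy for {E, F, U, Y}.
III: derived state '1' in F and U only — synapomorphy for {F, U}.
Only E, F, and U show the derived state '1' for IV, supporting them as a clade.
V (derived state '0') is unique to A (autapomorphy; uninformative for grouping).
Most parsimonious ingroup topology: (A,((((F,U),E),Y),T)).
A is sister to the clade containing all other ingroup taxa, so it is the earliest-diverging (most basal) ingroup lineage.

A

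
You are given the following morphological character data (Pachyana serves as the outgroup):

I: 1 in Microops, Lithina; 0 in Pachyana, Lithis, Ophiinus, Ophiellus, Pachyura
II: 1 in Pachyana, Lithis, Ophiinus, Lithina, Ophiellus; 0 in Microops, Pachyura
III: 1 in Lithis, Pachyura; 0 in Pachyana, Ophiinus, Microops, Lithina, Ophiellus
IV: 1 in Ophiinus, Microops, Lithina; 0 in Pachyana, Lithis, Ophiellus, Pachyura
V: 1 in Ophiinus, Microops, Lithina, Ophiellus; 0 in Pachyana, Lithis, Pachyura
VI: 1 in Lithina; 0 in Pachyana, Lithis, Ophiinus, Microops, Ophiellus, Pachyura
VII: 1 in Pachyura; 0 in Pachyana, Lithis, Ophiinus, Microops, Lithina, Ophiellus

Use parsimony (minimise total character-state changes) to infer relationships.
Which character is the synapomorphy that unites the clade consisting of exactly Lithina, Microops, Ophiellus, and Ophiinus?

V

Character polarity is set by the outgroup: the derived state is whichever differs from the outgroup's state, so for II the derived state is '0', and for the remaining characters it is '1'.
I: derived state '1' in Lithina and Microops only — synapomorphy for {Lithina, Microops}.
II (state '0') occurs in Microops and Pachyura but conflicts with the nesting implied by the other characters — most parsimoniously interpreted as homoplasy.
III (derived state '1') is shared by Lithis and Pachyura — a synapomorphy uniting that clade.
IV: derived state '1' in Lithina, Microops, and Ophiinus only — synapomorphy for {Lithina, Microops, Ophiinus}.
V: derived state '1' in Lithina, Microops, Ophiellus, and Ophiinus only — synapomorphy for {Lithina, Microops, Ophiellus, Ophiinus}.
VI (derived state '1') is unique to Lithina (autapomorphy; uninformative for grouping).
VII: derived state '1' in Pachyura only — an autapomorphy, so it tells us nothing about relationships among taxa.
Most parsimonious ingroup topology: ((Lithis,Pachyura),((Ophiinus,(Microops,Lithina)),Ophiellus)).
The clade {Lithina, Microops, Ophiellus, Ophiinus} is supported by V: its derived state '1' occurs in exactly those taxa and in no other taxon (including the outgroup).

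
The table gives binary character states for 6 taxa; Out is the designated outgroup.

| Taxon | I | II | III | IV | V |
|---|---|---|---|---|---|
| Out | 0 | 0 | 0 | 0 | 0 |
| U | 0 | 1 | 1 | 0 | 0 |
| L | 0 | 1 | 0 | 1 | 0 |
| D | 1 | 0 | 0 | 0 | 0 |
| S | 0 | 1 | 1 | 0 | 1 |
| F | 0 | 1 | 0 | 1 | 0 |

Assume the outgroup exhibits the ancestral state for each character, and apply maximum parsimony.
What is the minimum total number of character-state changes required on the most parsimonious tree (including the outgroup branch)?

5

The outgroup has state '0' for every character, so '1' is the derived state throughout.
I (derived state '1') is unique to D (autapomorphy; uninformative for grouping).
II: derived state '1' in F, L, S, and U only — synapomorphy for {F, L, S, U}.
III (derived state '1') is shared by S and U — a synapomorphy uniting that clade.
IV: derived state '1' in F and L only — synapomorphy for {F, L}.
V: derived state '1' in S only — an autapomorphy, so it tells us nothing about relationships among taxa.
Most parsimonious ingroup topology: (((U,S),(L,F)),D).
Changes per character on this tree: I: 1; II: 1; III: 1; IV: 1; V: 1.
Total = 5.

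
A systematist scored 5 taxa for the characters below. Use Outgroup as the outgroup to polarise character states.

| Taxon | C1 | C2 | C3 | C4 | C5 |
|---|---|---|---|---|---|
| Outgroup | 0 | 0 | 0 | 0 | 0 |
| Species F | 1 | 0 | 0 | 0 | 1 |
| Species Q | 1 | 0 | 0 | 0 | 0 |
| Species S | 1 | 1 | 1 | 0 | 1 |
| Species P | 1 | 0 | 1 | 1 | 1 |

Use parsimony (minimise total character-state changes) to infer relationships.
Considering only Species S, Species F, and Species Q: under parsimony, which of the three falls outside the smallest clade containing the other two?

The outgroup has state '0' for every character, so '1' is the derived state throughout.
C1 (derived state '1') is shared by all ingroup taxa — unites the whole ingroup.
C2: derived state '1' in Species S only — an autapomorphy, so it tells us nothing about relationships among taxa.
C3 (derived state '1') is shared by Species P and Species S — a synapomorphy uniting that clade.
C4 (derived state '1') is unique to Species P (autapomorphy; uninformative for grouping).
Only Species F, Species P, and Species S show the derived state '1' for C5, supporting them as a clade.
Most parsimonious ingroup topology: ((Species F,(Species S,Species P)),Species Q).
Species F and Species S share a more recent common ancestor with each other than either does with Species Q, so Species Q is the least closely related of the three.

Species Q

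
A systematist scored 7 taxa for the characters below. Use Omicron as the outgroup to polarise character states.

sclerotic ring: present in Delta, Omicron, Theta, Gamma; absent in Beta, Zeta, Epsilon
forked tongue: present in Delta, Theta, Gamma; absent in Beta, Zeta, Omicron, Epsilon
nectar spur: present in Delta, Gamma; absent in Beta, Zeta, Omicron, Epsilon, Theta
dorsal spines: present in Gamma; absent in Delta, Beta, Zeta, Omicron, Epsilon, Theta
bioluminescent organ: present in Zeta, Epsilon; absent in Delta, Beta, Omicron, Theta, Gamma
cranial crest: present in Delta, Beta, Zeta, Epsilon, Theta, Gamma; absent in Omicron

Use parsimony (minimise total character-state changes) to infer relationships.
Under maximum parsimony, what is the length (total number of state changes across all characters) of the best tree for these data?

6

Character polarity is set by the outgroup: the derived state is whichever differs from the outgroup's state, so for sclerotic ring the derived state is 'absent', and for the remaining characters it is 'present'.
sclerotic ring: derived state 'absent' in Beta, Epsilon, and Zeta only — synapomorphy for {Beta, Epsilon, Zeta}.
forked tongue (derived state 'present') is shared by Delta, Gamma, and Theta — a synapomorphy uniting that clade.
Only Delta and Gamma show the derived state 'present' for nectar spur, supporting them as a clade.
dorsal spines (derived state 'present') is unique to Gamma (autapomorphy; uninformative for grouping).
bioluminescent organ (derived state 'present') is shared by Epsilon and Zeta — a synapomorphy uniting that clade.
cranial crest (derived state 'present') is shared by all ingroup taxa — unites the whole ingroup.
Most parsimonious ingroup topology: (((Zeta,Epsilon),Beta),((Delta,Gamma),Theta)).
Changes per character on this tree: sclerotic ring: 1; forked tongue: 1; nectar spur: 1; dorsal spines: 1; bioluminescent organ: 1; cranial crest: 1.
Total = 6.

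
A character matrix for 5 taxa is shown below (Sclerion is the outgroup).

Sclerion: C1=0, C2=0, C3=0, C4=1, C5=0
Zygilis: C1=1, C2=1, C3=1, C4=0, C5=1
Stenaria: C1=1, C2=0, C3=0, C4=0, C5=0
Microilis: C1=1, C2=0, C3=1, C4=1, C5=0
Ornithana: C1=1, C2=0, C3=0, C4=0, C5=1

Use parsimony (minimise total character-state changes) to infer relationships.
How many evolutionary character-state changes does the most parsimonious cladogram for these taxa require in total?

Character polarity is set by the outgroup: the derived state is whichever differs from the outgroup's state, so for C4 the derived state is '0', and for the remaining characters it is '1'.
All ingroup taxa share the derived state '1' for C1; it defines the ingroup but does not resolve relationships within it.
C2: derived state '1' in Zygilis only — an autapomorphy, so it tells us nothing about relationships among taxa.
C3 groups Microilis and Zygilis, which is incompatible with the clades supported by the remaining characters; treating it as convergent (homoplasy) costs fewer steps than any alternative tree.
C4 (derived state '0') is shared by Ornithana, Stenaria, and Zygilis — a synapomorphy uniting that clade.
C5 (derived state '1') is shared by Ornithana and Zygilis — a synapomorphy uniting that clade.
Most parsimonious ingroup topology: (((Zygilis,Ornithana),Stenaria),Microilis).
Changes per character on this tree: C1: 1; C2: 1; C3: 2; C4: 1; C5: 1.
Total = 6.

6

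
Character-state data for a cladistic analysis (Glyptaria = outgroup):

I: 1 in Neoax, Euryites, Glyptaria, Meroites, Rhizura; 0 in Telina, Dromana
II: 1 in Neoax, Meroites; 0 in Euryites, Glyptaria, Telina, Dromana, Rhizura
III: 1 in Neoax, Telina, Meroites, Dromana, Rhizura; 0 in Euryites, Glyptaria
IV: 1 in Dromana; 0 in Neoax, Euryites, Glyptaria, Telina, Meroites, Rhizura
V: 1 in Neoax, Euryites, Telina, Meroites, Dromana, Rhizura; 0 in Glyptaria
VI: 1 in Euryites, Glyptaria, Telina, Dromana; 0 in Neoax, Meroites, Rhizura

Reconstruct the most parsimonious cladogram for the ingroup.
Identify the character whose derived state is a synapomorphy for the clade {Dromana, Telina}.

I

Character polarity is set by the outgroup: the derived state is whichever differs from the outgroup's state, so for I, VI the derived state is '0', and for the remaining characters it is '1'.
Only Dromana and Telina show the derived state '0' for I, supporting them as a clade.
Only Meroites and Neoax show the derived state '1' for II, supporting them as a clade.
III (derived state '1') is shared by Dromana, Meroites, Neoax, Rhizura, and Telina — a synapomorphy uniting that clade.
IV: derived state '1' in Dromana only — an autapomorphy, so it tells us nothing about relationships among taxa.
V (derived state '1') is shared by all ingroup taxa — unites the whole ingroup.
VI: derived state '0' in Meroites, Neoax, and Rhizura only — synapomorphy for {Meroites, Neoax, Rhizura}.
Most parsimonious ingroup topology: ((((Neoax,Meroites),Rhizura),(Dromana,Telina)),Euryites).
The clade {Dromana, Telina} is supported by I: its derived state '0' occurs in exactly those taxa and in no other taxon (including the outgroup).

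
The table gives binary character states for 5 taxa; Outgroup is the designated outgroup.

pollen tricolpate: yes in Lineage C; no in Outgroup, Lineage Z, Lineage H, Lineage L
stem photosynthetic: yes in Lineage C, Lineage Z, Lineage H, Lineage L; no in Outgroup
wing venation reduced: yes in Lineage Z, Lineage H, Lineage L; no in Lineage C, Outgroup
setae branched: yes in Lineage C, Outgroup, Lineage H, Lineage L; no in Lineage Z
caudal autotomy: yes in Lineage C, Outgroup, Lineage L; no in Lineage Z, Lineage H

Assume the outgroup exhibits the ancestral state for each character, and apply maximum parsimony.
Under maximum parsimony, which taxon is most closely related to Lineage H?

Lineage Z

Character polarity is set by the outgroup: the derived state is whichever differs from the outgroup's state, so for setae branched, caudal autotomy the derived state is 'no', and for the remaining characters it is 'yes'.
pollen tricolpate: derived state 'yes' in Lineage C only — an autapomorphy, so it tells us nothing about relationships among taxa.
All ingroup taxa share the derived state 'yes' for stem photosynthetic; it defines the ingroup but does not resolve relationships within it.
wing venation reduced (derived state 'yes') is shared by Lineage H, Lineage L, and Lineage Z — a synapomorphy uniting that clade.
setae branched: derived state 'no' in Lineage Z only — an autapomorphy, so it tells us nothing about relationships among taxa.
Only Lineage H and Lineage Z show the derived state 'no' for caudal autotomy, supporting them as a clade.
Most parsimonious ingroup topology: (((Lineage Z,Lineage H),Lineage L),Lineage C).
Lineage H and Lineage Z form a cherry on this tree, so they are sister taxa.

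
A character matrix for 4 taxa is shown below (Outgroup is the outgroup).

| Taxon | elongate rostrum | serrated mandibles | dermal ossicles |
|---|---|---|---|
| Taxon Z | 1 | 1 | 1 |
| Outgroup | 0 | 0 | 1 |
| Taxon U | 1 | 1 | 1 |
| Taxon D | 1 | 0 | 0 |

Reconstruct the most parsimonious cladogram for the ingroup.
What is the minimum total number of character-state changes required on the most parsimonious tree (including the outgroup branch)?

3

Character polarity is set by the outgroup: the derived state is whichever differs from the outgroup's state, so for dermal ossicles the derived state is '0', and for the remaining characters it is '1'.
All ingroup taxa share the derived state '1' for elongate rostrum; it defines the ingroup but does not resolve relationships within it.
serrated mandibles: derived state '1' in Taxon U and Taxon Z only — synapomorphy for {Taxon U, Taxon Z}.
dermal ossicles (derived state '0') is unique to Taxon D (autapomorphy; uninformative for grouping).
Most parsimonious ingroup topology: (Taxon D,(Taxon Z,Taxon U)).
Changes per character on this tree: elongate rostrum: 1; serrated mandibles: 1; dermal ossicles: 1.
Total = 3.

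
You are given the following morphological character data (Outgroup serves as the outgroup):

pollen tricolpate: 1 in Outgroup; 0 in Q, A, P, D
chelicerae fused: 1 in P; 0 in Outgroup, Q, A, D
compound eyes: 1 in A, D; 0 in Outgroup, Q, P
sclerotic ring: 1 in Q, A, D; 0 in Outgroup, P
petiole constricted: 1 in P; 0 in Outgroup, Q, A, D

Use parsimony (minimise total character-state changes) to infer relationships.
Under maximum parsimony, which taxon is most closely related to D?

Character polarity is set by the outgroup: the derived state is whichever differs from the outgroup's state, so for pollen tricolpate the derived state is '0', and for the remaining characters it is '1'.
pollen tricolpate (derived state '0') is shared by all ingroup taxa — unites the whole ingroup.
chelicerae fused: derived state '1' in P only — an autapomorphy, so it tells us nothing about relationships among taxa.
Only A and D show the derived state '1' for compound eyes, supporting them as a clade.
sclerotic ring: derived state '1' in A, D, and Q only — synapomorphy for {A, D, Q}.
petiole constricted: derived state '1' in P only — an autapomorphy, so it tells us nothing about relationships among taxa.
Most parsimonious ingroup topology: ((Q,(D,A)),P).
D and A form a cherry on this tree, so they are sister taxa.

A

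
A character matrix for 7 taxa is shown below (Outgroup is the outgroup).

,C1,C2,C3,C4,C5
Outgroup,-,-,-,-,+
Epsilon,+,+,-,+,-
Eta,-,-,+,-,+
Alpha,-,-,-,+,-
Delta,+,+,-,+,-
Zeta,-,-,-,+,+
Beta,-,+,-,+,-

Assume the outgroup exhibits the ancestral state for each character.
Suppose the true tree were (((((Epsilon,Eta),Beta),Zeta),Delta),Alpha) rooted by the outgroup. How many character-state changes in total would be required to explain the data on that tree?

11

Map each character onto (((((Epsilon,Eta),Beta),Zeta),Delta),Alpha) (rooted by Outgroup) and count the minimum state changes it requires (Fitch parsimony):
C1: 2; C2: 3; C3: 1; C4: 2; C5: 3.
Total tree length = 11.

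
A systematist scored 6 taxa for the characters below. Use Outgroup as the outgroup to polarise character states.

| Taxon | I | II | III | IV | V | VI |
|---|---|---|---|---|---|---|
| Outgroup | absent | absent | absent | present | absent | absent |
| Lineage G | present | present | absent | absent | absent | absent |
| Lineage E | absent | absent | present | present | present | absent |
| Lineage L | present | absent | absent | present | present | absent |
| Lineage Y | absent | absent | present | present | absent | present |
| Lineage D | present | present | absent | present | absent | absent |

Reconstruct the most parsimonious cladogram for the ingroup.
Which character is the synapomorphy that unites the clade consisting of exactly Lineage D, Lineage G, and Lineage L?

I

Character polarity is set by the outgroup: the derived state is whichever differs from the outgroup's state, so for IV the derived state is 'absent', and for the remaining characters it is 'present'.
Only Lineage D, Lineage G, and Lineage L show the derived state 'present' for I, supporting them as a clade.
II (derived state 'present') is shared by Lineage D and Lineage G — a synapomorphy uniting that clade.
III (derived state 'present') is shared by Lineage E and Lineage Y — a synapomorphy uniting that clade.
IV (derived state 'absent') is unique to Lineage G (autapomorphy; uninformative for grouping).
V groups Lineage E and Lineage L, which is incompatible with the clades supported by the remaining characters; treating it as convergent (homoplasy) costs fewer steps than any alternative tree.
VI (derived state 'present') is unique to Lineage Y (autapomorphy; uninformative for grouping).
Most parsimonious ingroup topology: (((Lineage G,Lineage D),Lineage L),(Lineage E,Lineage Y)).
The clade {Lineage D, Lineage G, Lineage L} is supported by I: its derived state 'present' occurs in exactly those taxa and in no other taxon (including the outgroup).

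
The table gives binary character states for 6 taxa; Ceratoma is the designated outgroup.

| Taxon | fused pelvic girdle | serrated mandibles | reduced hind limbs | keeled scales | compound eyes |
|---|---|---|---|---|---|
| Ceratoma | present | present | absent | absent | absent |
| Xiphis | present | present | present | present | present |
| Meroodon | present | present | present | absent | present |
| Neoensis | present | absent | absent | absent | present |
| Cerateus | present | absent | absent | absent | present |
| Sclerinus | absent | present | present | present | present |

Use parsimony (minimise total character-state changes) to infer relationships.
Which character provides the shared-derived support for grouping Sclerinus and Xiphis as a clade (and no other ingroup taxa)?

Character polarity is set by the outgroup: the derived state is whichever differs from the outgroup's state, so for fused pelvic girdle, serrated mandibles the derived state is 'absent', and for the remaining characters it is 'present'.
fused pelvic girdle: derived state 'absent' in Sclerinus only — an autapomorphy, so it tells us nothing about relationships among taxa.
serrated mandibles (derived state 'absent') is shared by Cerateus and Neoensis — a synapomorphy uniting that clade.
reduced hind limbs: derived state 'present' in Meroodon, Sclerinus, and Xiphis only — synapomorphy for {Meroodon, Sclerinus, Xiphis}.
keeled scales: derived state 'present' in Sclerinus and Xiphis only — synapomorphy for {Sclerinus, Xiphis}.
compound eyes (derived state 'present') is shared by all ingroup taxa — unites the whole ingroup.
Most parsimonious ingroup topology: (((Xiphis,Sclerinus),Meroodon),(Neoensis,Cerateus)).
The clade {Sclerinus, Xiphis} is supported by keeled scales: its derived state 'present' occurs in exactly those taxa and in no other taxon (including the outgroup).

keeled scales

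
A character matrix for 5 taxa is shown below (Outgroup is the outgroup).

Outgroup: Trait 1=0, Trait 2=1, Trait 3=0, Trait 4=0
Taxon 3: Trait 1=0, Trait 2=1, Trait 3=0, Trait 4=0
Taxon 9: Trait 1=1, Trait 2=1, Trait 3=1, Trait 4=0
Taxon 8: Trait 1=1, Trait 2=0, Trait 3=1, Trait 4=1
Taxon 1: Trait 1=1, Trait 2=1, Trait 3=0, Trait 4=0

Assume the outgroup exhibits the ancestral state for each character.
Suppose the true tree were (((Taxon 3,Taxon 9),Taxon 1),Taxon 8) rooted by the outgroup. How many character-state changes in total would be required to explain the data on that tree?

6

Map each character onto (((Taxon 3,Taxon 9),Taxon 1),Taxon 8) (rooted by Outgroup) and count the minimum state changes it requires (Fitch parsimony):
Trait 1: 2; Trait 2: 1; Trait 3: 2; Trait 4: 1.
Total tree length = 6.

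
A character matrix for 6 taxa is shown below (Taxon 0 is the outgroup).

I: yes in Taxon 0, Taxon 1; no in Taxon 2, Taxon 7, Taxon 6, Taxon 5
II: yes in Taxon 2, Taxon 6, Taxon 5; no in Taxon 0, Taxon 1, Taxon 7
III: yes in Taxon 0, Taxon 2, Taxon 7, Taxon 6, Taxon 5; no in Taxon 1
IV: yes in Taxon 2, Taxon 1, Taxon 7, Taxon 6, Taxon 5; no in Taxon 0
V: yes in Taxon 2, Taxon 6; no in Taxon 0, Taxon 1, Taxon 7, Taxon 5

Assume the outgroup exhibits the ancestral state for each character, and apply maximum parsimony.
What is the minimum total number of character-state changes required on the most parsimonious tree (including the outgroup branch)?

5

Character polarity is set by the outgroup: the derived state is whichever differs from the outgroup's state, so for I, III the derived state is 'no', and for the remaining characters it is 'yes'.
I: derived state 'no' in Taxon 2, Taxon 5, Taxon 6, and Taxon 7 only — synapomorphy for {Taxon 2, Taxon 5, Taxon 6, Taxon 7}.
II: derived state 'yes' in Taxon 2, Taxon 5, and Taxon 6 only — synapomorphy for {Taxon 2, Taxon 5, Taxon 6}.
III (derived state 'no') is unique to Taxon 1 (autapomorphy; uninformative for grouping).
IV (derived state 'yes') is shared by all ingroup taxa — unites the whole ingroup.
V: derived state 'yes' in Taxon 2 and Taxon 6 only — synapomorphy for {Taxon 2, Taxon 6}.
Most parsimonious ingroup topology: ((((Taxon 2,Taxon 6),Taxon 5),Taxon 7),Taxon 1).
Changes per character on this tree: I: 1; II: 1; III: 1; IV: 1; V: 1.
Total = 5.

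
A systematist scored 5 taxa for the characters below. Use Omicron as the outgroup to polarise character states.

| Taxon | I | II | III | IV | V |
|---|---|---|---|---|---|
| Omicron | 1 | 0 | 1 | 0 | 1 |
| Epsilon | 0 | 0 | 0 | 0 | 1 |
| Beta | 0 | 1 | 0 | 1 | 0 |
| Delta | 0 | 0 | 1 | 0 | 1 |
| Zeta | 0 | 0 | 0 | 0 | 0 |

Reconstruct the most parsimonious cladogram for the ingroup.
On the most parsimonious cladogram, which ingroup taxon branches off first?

Delta

Character polarity is set by the outgroup: the derived state is whichever differs from the outgroup's state, so for I, III, V the derived state is '0', and for the remaining characters it is '1'.
I (derived state '0') is shared by all ingroup taxa — unites the whole ingroup.
II (derived state '1') is unique to Beta (autapomorphy; uninformative for grouping).
III: derived state '0' in Beta, Epsilon, and Zeta only — synapomorphy for {Beta, Epsilon, Zeta}.
IV: derived state '1' in Beta only — an autapomorphy, so it tells us nothing about relationships among taxa.
V (derived state '0') is shared by Beta and Zeta — a synapomorphy uniting that clade.
Most parsimonious ingroup topology: ((Epsilon,(Beta,Zeta)),Delta).
Delta is sister to the clade containing all other ingroup taxa, so it is the earliest-diverging (most basal) ingroup lineage.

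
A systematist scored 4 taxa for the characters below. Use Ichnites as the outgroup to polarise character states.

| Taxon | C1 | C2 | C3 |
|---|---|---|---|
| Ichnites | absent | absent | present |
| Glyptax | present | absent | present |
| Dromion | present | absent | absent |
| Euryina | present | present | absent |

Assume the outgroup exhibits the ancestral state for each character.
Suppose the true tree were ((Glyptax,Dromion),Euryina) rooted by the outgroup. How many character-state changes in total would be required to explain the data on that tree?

4

Map each character onto ((Glyptax,Dromion),Euryina) (rooted by Ichnites) and count the minimum state changes it requires (Fitch parsimony):
C1: 1; C2: 1; C3: 2.
Total tree length = 4.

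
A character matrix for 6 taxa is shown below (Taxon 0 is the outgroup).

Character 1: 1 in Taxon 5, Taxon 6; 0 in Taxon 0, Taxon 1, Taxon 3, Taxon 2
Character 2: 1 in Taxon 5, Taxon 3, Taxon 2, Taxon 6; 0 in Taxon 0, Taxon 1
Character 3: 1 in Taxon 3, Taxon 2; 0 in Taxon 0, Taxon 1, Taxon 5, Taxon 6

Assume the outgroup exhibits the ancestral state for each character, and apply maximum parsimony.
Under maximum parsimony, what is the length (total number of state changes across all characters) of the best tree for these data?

3

The outgroup has state '0' for every character, so '1' is the derived state throughout.
Only Taxon 5 and Taxon 6 show the derived state '1' for Character 1, supporting them as a clade.
Character 2: derived state '1' in Taxon 2, Taxon 3, Taxon 5, and Taxon 6 only — synapomorphy for {Taxon 2, Taxon 3, Taxon 5, Taxon 6}.
Character 3 (derived state '1') is shared by Taxon 2 and Taxon 3 — a synapomorphy uniting that clade.
Most parsimonious ingroup topology: (Taxon 1,((Taxon 5,Taxon 6),(Taxon 3,Taxon 2))).
Changes per character on this tree: Character 1: 1; Character 2: 1; Character 3: 1.
Total = 3.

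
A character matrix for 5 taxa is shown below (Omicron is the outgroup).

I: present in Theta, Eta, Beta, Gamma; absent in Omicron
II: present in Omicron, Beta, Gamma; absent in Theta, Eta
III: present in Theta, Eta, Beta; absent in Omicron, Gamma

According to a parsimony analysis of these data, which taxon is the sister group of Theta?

Character polarity is set by the outgroup: the derived state is whichever differs from the outgroup's state, so for II the derived state is 'absent', and for the remaining characters it is 'present'.
I (derived state 'present') is shared by all ingroup taxa — unites the whole ingroup.
II: derived state 'absent' in Eta and Theta only — synapomorphy for {Eta, Theta}.
III (derived state 'present') is shared by Beta, Eta, and Theta — a synapomorphy uniting that clade.
Most parsimonious ingroup topology: ((Beta,(Theta,Eta)),Gamma).
Theta and Eta form a cherry on this tree, so they are sister taxa.

Eta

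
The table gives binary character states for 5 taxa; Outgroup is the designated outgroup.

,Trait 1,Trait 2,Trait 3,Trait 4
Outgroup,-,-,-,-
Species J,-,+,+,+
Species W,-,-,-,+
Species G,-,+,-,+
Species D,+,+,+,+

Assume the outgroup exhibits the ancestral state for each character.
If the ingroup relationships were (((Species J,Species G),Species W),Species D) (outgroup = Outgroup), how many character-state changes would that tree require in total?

Map each character onto (((Species J,Species G),Species W),Species D) (rooted by Outgroup) and count the minimum state changes it requires (Fitch parsimony):
Trait 1: 1; Trait 2: 2; Trait 3: 2; Trait 4: 1.
Total tree length = 6.

6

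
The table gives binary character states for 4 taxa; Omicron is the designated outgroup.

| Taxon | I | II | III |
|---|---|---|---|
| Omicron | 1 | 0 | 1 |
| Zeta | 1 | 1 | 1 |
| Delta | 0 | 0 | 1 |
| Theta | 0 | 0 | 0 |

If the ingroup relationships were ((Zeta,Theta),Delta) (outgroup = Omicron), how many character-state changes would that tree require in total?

Map each character onto ((Zeta,Theta),Delta) (rooted by Omicron) and count the minimum state changes it requires (Fitch parsimony):
I: 2; II: 1; III: 1.
Total tree length = 4.

4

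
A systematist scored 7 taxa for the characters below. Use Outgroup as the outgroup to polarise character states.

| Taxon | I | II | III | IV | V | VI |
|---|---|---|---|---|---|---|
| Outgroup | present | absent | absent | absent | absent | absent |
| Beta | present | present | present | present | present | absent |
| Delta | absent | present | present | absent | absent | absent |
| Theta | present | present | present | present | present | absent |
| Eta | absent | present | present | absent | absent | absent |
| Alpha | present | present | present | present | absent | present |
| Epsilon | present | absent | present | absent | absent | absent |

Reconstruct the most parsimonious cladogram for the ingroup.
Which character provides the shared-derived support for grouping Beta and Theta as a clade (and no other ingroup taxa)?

Character polarity is set by the outgroup: the derived state is whichever differs from the outgroup's state, so for I the derived state is 'absent', and for the remaining characters it is 'present'.
I (derived state 'absent') is shared by Delta and Eta — a synapomorphy uniting that clade.
Only Alpha, Beta, Delta, Eta, and Theta show the derived state 'present' for II, supporting them as a clade.
III (derived state 'present') is shared by all ingroup taxa — unites the whole ingroup.
IV (derived state 'present') is shared by Alpha, Beta, and Theta — a synapomorphy uniting that clade.
V (derived state 'present') is shared by Beta and Theta — a synapomorphy uniting that clade.
VI (derived state 'present') is unique to Alpha (autapomorphy; uninformative for grouping).
Most parsimonious ingroup topology: ((((Beta,Theta),Alpha),(Delta,Eta)),Epsilon).
The clade {Beta, Theta} is supported by V: its derived state 'present' occurs in exactly those taxa and in no other taxon (including the outgroup).

V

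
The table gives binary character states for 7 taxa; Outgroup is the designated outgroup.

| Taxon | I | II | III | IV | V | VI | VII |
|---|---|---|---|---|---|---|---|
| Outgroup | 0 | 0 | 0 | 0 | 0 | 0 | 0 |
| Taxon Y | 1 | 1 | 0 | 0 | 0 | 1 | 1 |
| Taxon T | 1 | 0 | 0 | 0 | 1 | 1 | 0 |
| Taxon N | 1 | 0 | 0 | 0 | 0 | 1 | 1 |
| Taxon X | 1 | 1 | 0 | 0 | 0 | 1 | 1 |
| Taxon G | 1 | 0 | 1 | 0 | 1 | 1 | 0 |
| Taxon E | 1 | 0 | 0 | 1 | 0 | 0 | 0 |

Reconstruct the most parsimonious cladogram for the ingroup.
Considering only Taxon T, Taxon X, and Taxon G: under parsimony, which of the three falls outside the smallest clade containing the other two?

Taxon X

The outgroup has state '0' for every character, so '1' is the derived state throughout.
All ingroup taxa share the derived state '1' for I; it defines the ingroup but does not resolve relationships within it.
Only Taxon X and Taxon Y show the derived state '1' for II, supporting them as a clade.
III (derived state '1') is unique to Taxon G (autapomorphy; uninformative for grouping).
IV: derived state '1' in Taxon E only — an autapomorphy, so it tells us nothing about relationships among taxa.
V (derived state '1') is shared by Taxon G and Taxon T — a synapomorphy uniting that clade.
VI: derived state '1' in Taxon G, Taxon N, Taxon T, Taxon X, and Taxon Y only — synapomorphy for {Taxon G, Taxon N, Taxon T, Taxon X, Taxon Y}.
VII (derived state '1') is shared by Taxon N, Taxon X, and Taxon Y — a synapomorphy uniting that clade.
Most parsimonious ingroup topology: ((((Taxon Y,Taxon X),Taxon N),(Taxon T,Taxon G)),Taxon E).
Taxon G and Taxon T share a more recent common ancestor with each other than either does with Taxon X, so Taxon X is the least closely related of the three.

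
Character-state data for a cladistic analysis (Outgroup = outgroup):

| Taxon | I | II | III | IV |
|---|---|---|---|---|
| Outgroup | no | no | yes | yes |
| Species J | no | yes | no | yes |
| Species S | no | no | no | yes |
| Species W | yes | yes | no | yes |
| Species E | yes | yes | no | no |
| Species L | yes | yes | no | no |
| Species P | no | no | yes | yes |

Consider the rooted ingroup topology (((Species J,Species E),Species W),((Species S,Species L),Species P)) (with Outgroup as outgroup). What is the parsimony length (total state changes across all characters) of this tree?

Map each character onto (((Species J,Species E),Species W),((Species S,Species L),Species P)) (rooted by Outgroup) and count the minimum state changes it requires (Fitch parsimony):
I: 3; II: 2; III: 2; IV: 2.
Total tree length = 9.

9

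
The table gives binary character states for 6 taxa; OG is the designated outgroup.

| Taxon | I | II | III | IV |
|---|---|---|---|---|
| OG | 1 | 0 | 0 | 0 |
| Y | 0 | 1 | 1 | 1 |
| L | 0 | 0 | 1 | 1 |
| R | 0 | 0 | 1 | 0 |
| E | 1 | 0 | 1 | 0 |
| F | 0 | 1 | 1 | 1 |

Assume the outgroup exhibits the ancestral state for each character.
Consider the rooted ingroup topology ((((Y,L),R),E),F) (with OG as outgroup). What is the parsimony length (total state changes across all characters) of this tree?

7

Map each character onto ((((Y,L),R),E),F) (rooted by OG) and count the minimum state changes it requires (Fitch parsimony):
I: 2; II: 2; III: 1; IV: 2.
Total tree length = 7.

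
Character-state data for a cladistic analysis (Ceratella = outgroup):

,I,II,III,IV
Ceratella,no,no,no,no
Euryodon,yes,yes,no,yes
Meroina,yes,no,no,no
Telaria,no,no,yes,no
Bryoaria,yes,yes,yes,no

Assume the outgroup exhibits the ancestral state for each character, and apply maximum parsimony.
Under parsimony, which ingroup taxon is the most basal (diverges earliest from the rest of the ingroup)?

Telaria

The outgroup has state 'no' for every character, so 'yes' is the derived state throughout.
I: derived state 'yes' in Bryoaria, Euryodon, and Meroina only — synapomorphy for {Bryoaria, Euryodon, Meroina}.
Only Bryoaria and Euryodon show the derived state 'yes' for II, supporting them as a clade.
III (state 'yes') occurs in Bryoaria and Telaria but conflicts with the nesting implied by the other characters — most parsimoniously interpreted as homoplasy.
IV (derived state 'yes') is unique to Euryodon (autapomorphy; uninformative for grouping).
Most parsimonious ingroup topology: (((Euryodon,Bryoaria),Meroina),Telaria).
Telaria is sister to the clade containing all other ingroup taxa, so it is the earliest-diverging (most basal) ingroup lineage.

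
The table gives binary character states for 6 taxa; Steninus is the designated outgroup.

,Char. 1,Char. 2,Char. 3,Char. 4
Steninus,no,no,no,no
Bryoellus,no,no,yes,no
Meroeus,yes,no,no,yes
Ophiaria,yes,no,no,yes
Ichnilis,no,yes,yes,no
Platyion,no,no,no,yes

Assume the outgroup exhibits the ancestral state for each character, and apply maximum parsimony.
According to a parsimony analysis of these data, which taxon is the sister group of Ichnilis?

Bryoellus

The outgroup has state 'no' for every character, so 'yes' is the derived state throughout.
Char. 1 (derived state 'yes') is shared by Meroeus and Ophiaria — a synapomorphy uniting that clade.
Char. 2: derived state 'yes' in Ichnilis only — an autapomorphy, so it tells us nothing about relationships among taxa.
Only Bryoellus and Ichnilis show the derived state 'yes' for Char. 3, supporting them as a clade.
Char. 4: derived state 'yes' in Meroeus, Ophiaria, and Platyion only — synapomorphy for {Meroeus, Ophiaria, Platyion}.
Most parsimonious ingroup topology: ((Bryoellus,Ichnilis),((Meroeus,Ophiaria),Platyion)).
Ichnilis and Bryoellus form a cherry on this tree, so they are sister taxa.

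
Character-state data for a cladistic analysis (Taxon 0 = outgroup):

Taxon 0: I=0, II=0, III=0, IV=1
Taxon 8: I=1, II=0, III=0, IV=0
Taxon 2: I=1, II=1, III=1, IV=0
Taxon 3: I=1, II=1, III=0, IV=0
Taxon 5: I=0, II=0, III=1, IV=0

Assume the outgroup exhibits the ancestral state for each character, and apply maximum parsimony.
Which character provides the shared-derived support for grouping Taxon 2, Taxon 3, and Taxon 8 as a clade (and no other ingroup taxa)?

I

Character polarity is set by the outgroup: the derived state is whichever differs from the outgroup's state, so for IV the derived state is '0', and for the remaining characters it is '1'.
I (derived state '1') is shared by Taxon 2, Taxon 3, and Taxon 8 — a synapomorphy uniting that clade.
II: derived state '1' in Taxon 2 and Taxon 3 only — synapomorphy for {Taxon 2, Taxon 3}.
III (state '1') occurs in Taxon 2 and Taxon 5 but conflicts with the nesting implied by the other characters — most parsimoniously interpreted as homoplasy.
All ingroup taxa share the derived state '0' for IV; it defines the ingroup but does not resolve relationships within it.
Most parsimonious ingroup topology: ((Taxon 8,(Taxon 2,Taxon 3)),Taxon 5).
The clade {Taxon 2, Taxon 3, Taxon 8} is supported by I: its derived state '1' occurs in exactly those taxa and in no other taxon (including the outgroup).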